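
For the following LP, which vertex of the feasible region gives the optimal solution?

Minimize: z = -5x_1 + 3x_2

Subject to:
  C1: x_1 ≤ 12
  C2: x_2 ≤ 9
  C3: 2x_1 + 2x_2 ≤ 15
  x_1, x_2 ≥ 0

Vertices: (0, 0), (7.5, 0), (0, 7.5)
(7.5, 0) with z = -37.5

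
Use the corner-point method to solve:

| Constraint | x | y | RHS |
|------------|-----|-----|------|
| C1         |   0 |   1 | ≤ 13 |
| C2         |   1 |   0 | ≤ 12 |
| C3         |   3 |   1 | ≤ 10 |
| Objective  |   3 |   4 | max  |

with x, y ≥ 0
x = 0, y = 10, z = 40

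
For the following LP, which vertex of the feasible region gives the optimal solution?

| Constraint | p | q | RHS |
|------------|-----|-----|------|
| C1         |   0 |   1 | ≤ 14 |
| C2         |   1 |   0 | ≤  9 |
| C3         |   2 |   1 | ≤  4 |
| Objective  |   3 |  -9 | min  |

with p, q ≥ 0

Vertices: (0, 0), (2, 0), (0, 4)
Evaluating z = 3p - 9q at each vertex:
  (0, 0): z = 0
  (2, 0): z = 6
  (0, 4): z = -36

The smallest value is z = -36, attained at (0, 4).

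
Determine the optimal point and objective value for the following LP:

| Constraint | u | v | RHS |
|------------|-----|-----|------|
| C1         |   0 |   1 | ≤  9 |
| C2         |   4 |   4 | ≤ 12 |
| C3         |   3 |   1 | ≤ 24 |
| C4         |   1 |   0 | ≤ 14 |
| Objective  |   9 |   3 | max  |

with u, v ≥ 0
u = 3, v = 0, z = 27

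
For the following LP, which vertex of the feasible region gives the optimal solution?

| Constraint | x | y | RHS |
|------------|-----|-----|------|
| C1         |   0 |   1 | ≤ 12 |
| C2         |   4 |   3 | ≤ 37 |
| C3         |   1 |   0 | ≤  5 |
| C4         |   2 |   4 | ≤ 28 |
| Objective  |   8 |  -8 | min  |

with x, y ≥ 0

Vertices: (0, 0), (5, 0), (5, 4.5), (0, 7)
(0, 7) with z = -56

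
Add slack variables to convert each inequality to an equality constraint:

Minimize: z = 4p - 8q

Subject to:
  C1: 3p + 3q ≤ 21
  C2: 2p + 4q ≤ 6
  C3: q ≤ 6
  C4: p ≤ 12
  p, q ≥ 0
min z = 4p - 8q

s.t.
  3p + 3q + s1 = 21
  2p + 4q + s2 = 6
  q + s3 = 6
  p + s4 = 12
  p, q, s1, s2, s3, s4 ≥ 0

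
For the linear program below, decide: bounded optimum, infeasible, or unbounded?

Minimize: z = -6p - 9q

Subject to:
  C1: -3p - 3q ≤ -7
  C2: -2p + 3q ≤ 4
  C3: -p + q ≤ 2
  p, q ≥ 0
Feasible point: (1, 2) satisfies every constraint, so the LP is feasible.
Direction d = (1, 0): for each constraint row a, a·d ≤ 0 —
  (-3)(1) + (-3)(0) = -3 ≤ 0
  (-2)(1) + (3)(0) = -2 ≤ 0
  (-1)(1) + (1)(0) = -1 ≤ 0
and d ≥ 0, so (1, 2) + t·d stays feasible for every t ≥ 0. Along this ray z = -6p - 9q changes by -6 per unit t, so z → −∞.

Unbounded — the objective can decrease without bound over the feasible region.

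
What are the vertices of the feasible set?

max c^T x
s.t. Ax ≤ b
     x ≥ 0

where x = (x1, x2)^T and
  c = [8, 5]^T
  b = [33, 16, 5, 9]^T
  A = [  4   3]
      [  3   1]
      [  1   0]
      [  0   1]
Each vertex is the intersection of two constraint boundaries that also satisfies all remaining constraints:
  x1 = 0 and x2 = 0 → (0, 0)
  x1 = 5 and x2 = 0 → (5, 0)
  3x1 + x2 = 16 and x1 = 5 → (5, 1)
  4x1 + 3x2 = 33 and 3x1 + x2 = 16 → (3, 7)
  4x1 + 3x2 = 33 and x2 = 9 → (1.5, 9)
  x2 = 9 and x1 = 0 → (0, 9)

Vertices: (0, 0), (5, 0), (5, 1), (3, 7), (1.5, 9), (0, 9)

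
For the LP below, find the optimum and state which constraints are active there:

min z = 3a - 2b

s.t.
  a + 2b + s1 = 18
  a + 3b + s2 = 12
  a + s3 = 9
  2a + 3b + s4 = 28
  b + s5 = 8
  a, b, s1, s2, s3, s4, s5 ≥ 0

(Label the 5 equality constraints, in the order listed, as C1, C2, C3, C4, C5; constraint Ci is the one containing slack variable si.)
Optimal: a = 0, b = 4
Binding: C2, a ≥ 0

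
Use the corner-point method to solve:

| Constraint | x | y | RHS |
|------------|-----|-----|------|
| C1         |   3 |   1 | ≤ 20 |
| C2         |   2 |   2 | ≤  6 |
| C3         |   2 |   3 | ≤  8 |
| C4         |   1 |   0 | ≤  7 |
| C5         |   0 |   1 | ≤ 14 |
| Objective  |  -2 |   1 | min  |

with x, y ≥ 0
x = 3, y = 0, z = -6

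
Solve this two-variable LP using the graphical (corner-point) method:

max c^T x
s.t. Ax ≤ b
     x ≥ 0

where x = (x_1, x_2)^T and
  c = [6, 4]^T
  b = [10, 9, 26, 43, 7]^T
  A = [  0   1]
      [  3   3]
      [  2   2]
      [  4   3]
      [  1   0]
x_1 = 3, x_2 = 0, z = 18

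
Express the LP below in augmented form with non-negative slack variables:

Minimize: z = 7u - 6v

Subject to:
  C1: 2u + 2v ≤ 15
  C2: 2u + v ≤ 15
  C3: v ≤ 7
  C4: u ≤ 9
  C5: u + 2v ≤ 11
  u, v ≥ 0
min z = 7u - 6v

s.t.
  2u + 2v + s1 = 15
  2u + v + s2 = 15
  v + s3 = 7
  u + s4 = 9
  u + 2v + s5 = 11
  u, v, s1, s2, s3, s4, s5 ≥ 0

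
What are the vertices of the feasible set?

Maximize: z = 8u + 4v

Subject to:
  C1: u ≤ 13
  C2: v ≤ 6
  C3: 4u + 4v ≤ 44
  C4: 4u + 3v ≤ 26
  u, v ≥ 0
Each vertex is the intersection of two constraint boundaries that also satisfies all remaining constraints:
  u = 0 and v = 0 → (0, 0)
  4u + 3v = 26 and v = 0 → (6.5, 0)
  v = 6 and 4u + 3v = 26 → (2, 6)
  v = 6 and u = 0 → (0, 6)

Vertices: (0, 0), (6.5, 0), (2, 6), (0, 6)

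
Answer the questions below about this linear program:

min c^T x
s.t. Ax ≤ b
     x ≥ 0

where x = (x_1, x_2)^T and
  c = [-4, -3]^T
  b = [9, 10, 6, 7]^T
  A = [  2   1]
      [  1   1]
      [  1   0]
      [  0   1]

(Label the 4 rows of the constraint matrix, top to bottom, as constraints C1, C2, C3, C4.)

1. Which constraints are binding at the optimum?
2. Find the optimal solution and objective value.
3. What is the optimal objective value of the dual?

1. C1, C4
2. x_1 = 1, x_2 = 7, z = -25
3. -25 (by strong duality, equal to the primal optimum)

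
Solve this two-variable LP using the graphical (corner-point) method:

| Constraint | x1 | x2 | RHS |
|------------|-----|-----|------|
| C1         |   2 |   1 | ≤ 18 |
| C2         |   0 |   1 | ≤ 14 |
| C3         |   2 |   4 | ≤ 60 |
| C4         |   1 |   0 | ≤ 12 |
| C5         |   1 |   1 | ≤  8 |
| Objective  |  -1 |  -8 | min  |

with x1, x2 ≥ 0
Each vertex is the intersection of two constraint boundaries that also satisfies all remaining constraints:
  x1 = 0 and x2 = 0 → (0, 0)
  x1 + x2 = 8 and x2 = 0 → (8, 0)
  x1 + x2 = 8 and x1 = 0 → (0, 8)

Evaluating z = -x1 - 8x2 at each vertex:
  (0, 0): z = 0
  (8, 0): z = -8
  (0, 8): z = -64

The minimum is at (0, 8) with z = -64.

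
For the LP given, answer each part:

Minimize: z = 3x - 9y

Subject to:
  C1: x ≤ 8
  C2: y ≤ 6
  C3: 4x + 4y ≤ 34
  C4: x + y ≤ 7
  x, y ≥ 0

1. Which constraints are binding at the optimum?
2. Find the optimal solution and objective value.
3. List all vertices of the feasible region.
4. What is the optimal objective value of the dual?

1. C2, x ≥ 0
2. x = 0, y = 6, z = -54
3. (0, 0), (7, 0), (1, 6), (0, 6)
4. -54 (by strong duality, equal to the primal optimum)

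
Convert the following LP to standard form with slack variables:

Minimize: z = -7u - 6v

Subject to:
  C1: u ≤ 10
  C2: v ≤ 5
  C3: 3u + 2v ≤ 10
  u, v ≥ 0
min z = -7u - 6v

s.t.
  u + s1 = 10
  v + s2 = 5
  3u + 2v + s3 = 10
  u, v, s1, s2, s3 ≥ 0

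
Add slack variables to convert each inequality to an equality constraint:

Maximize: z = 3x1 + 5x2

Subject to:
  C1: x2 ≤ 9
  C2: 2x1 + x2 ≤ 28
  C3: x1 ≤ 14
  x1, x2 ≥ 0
max z = 3x1 + 5x2

s.t.
  x2 + s1 = 9
  2x1 + x2 + s2 = 28
  x1 + s3 = 14
  x1, x2, s1, s2, s3 ≥ 0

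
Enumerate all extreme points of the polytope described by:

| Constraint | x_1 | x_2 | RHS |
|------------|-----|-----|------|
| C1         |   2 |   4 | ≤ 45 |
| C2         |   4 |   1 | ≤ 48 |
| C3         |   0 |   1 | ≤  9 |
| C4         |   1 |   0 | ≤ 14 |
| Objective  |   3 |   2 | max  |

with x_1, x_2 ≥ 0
Each vertex is the intersection of two constraint boundaries that also satisfies all remaining constraints:
  x_1 = 0 and x_2 = 0 → (0, 0)
  4x_1 + x_2 = 48 and x_2 = 0 → (12, 0)
  2x_1 + 4x_2 = 45 and 4x_1 + x_2 = 48 → (10.5, 6)
  2x_1 + 4x_2 = 45 and x_2 = 9 → (4.5, 9)
  x_2 = 9 and x_1 = 0 → (0, 9)

Vertices: (0, 0), (12, 0), (10.5, 6), (4.5, 9), (0, 9)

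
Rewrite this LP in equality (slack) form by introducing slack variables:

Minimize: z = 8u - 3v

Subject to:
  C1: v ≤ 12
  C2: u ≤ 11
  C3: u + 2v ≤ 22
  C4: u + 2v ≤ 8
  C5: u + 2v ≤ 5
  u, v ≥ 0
min z = 8u - 3v

s.t.
  v + s1 = 12
  u + s2 = 11
  u + 2v + s3 = 22
  u + 2v + s4 = 8
  u + 2v + s5 = 5
  u, v, s1, s2, s3, s4, s5 ≥ 0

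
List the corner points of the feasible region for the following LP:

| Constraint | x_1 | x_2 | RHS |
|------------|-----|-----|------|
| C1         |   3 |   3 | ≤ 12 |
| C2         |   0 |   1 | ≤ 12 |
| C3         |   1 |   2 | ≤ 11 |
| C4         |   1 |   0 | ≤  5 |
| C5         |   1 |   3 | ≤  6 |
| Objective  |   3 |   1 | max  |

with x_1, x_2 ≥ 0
Each vertex is the intersection of two constraint boundaries that also satisfies all remaining constraints:
  x_1 = 0 and x_2 = 0 → (0, 0)
  3x_1 + 3x_2 = 12 and x_2 = 0 → (4, 0)
  3x_1 + 3x_2 = 12 and x_1 + 3x_2 = 6 → (3, 1)
  x_1 + 3x_2 = 6 and x_1 = 0 → (0, 2)

Vertices: (0, 0), (4, 0), (3, 1), (0, 2)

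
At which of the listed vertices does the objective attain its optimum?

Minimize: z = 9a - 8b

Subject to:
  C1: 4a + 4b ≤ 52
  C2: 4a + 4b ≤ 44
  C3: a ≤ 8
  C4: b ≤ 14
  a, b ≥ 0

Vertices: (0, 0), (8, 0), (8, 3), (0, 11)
(0, 11) with z = -88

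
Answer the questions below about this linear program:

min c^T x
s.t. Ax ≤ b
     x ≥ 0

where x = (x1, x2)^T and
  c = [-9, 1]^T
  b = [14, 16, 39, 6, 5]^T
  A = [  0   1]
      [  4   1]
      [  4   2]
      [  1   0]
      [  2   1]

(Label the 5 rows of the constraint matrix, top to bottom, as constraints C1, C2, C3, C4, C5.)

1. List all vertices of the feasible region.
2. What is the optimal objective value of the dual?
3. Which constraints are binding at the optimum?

1. (0, 0), (2.5, 0), (0, 5)
2. -22.5 (by strong duality, equal to the primal optimum)
3. C5, x2 ≥ 0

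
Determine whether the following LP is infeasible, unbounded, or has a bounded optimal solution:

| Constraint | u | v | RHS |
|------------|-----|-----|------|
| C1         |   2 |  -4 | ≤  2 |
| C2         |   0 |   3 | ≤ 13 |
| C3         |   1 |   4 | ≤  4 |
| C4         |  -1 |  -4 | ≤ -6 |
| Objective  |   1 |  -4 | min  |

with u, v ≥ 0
C3 requires u + 4v ≤ 4, while C4 (-u - 4v ≤ -6) is equivalent to u + 4v ≥ 6. Together they would need 6 ≤ u + 4v ≤ 4, which is impossible since 6 > 4. No point satisfies all constraints.

Infeasible: no point satisfies all constraints simultaneously.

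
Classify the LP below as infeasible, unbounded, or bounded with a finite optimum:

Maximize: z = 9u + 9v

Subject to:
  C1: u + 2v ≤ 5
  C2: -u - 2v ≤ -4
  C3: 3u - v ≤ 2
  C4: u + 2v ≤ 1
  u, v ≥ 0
C4 requires u + 2v ≤ 1, while C2 (-u - 2v ≤ -4) is equivalent to u + 2v ≥ 4. Together they would need 4 ≤ u + 2v ≤ 1, which is impossible since 4 > 1. No point satisfies all constraints.

Infeasible: no point satisfies all constraints simultaneously.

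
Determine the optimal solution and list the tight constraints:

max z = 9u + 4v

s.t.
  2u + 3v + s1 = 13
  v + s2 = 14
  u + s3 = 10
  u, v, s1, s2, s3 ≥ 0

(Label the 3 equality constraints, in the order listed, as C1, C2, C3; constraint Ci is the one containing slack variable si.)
Optimal: u = 6.5, v = 0
Binding: C1, v ≥ 0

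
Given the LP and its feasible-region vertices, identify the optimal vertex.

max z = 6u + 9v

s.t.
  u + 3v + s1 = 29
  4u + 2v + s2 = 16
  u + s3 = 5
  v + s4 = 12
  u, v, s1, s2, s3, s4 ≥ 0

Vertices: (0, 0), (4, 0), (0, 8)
(0, 8) with z = 72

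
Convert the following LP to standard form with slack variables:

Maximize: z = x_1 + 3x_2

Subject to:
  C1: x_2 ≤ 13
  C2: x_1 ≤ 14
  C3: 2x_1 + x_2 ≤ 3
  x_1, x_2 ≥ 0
max z = x_1 + 3x_2

s.t.
  x_2 + s1 = 13
  x_1 + s2 = 14
  2x_1 + x_2 + s3 = 3
  x_1, x_2, s1, s2, s3 ≥ 0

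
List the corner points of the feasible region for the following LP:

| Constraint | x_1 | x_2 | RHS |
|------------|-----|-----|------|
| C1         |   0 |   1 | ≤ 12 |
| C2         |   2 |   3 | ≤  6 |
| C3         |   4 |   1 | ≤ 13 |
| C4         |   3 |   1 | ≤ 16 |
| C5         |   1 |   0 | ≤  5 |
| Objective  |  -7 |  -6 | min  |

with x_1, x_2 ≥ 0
Each vertex is the intersection of two constraint boundaries that also satisfies all remaining constraints:
  x_1 = 0 and x_2 = 0 → (0, 0)
  2x_1 + 3x_2 = 6 and x_2 = 0 → (3, 0)
  2x_1 + 3x_2 = 6 and x_1 = 0 → (0, 2)

Vertices: (0, 0), (3, 0), (0, 2)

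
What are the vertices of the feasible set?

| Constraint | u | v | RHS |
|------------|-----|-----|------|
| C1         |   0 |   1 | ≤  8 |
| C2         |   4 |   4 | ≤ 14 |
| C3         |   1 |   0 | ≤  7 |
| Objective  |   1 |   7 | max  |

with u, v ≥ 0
Each vertex is the intersection of two constraint boundaries that also satisfies all remaining constraints:
  u = 0 and v = 0 → (0, 0)
  4u + 4v = 14 and v = 0 → (3.5, 0)
  4u + 4v = 14 and u = 0 → (0, 3.5)

Vertices: (0, 0), (3.5, 0), (0, 3.5)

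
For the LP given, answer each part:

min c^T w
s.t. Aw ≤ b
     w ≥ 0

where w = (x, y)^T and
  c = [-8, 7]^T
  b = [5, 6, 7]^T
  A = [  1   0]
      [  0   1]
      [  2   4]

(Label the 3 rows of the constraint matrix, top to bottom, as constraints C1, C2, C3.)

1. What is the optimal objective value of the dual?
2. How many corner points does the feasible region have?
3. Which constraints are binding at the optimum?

1. -28 (by strong duality, equal to the primal optimum)
2. 3
3. C3, y ≥ 0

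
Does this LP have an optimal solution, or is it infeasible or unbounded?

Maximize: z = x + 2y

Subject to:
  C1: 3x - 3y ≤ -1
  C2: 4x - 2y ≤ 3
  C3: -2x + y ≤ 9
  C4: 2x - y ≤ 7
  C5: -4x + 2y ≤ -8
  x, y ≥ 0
C2 requires 4x - 2y ≤ 3, while C5 (-4x + 2y ≤ -8) is equivalent to 4x - 2y ≥ 8. Together they would need 8 ≤ 4x - 2y ≤ 3, which is impossible since 8 > 3. No point satisfies all constraints.

Infeasible — the constraint set is empty.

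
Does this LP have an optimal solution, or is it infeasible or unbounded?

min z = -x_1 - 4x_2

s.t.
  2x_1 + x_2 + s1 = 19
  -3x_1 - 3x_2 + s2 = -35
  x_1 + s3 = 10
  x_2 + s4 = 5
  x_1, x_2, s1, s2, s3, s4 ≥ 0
The point (7, 5) satisfies every constraint, so the LP is feasible; the constraints give x_1 ≤ 10 and x_2 ≤ 5, which with x_1, x_2 ≥ 0 keep the feasible region inside a bounded box. A feasible, bounded LP attains a finite optimum at a vertex.

Evaluating z = -x_1 - 4x_2 at each vertex:
  (7.333, 4.333): z = -24.67
  (7, 5): z = -27
  (6.667, 5): z = -26.67

The LP has an optimal solution: (7, 5) with z = -27.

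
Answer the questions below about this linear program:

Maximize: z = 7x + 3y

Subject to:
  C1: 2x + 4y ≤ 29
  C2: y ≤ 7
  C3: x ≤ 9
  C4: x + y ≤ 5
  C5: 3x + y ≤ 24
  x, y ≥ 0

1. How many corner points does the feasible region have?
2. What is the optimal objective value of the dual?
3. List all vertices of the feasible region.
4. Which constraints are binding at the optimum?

1. 3
2. 35 (by strong duality, equal to the primal optimum)
3. (0, 0), (5, 0), (0, 5)
4. C4, y ≥ 0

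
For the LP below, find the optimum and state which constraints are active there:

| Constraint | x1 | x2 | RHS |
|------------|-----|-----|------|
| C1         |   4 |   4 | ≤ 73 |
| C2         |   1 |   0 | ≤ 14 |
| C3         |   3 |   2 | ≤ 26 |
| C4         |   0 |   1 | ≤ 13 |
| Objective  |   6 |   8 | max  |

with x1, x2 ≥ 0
Optimal: x1 = 0, x2 = 13
Binding: C3, C4, x1 ≥ 0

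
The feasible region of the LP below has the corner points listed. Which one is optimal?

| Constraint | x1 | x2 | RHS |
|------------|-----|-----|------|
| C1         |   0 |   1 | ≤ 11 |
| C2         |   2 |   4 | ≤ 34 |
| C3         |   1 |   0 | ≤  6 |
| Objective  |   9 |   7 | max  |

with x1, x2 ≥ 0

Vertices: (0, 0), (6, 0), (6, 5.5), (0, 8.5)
(6, 5.5) with z = 92.5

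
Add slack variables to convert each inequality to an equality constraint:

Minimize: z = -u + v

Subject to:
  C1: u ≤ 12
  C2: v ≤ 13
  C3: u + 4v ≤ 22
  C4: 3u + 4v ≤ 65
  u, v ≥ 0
min z = -u + v

s.t.
  u + s1 = 12
  v + s2 = 13
  u + 4v + s3 = 22
  3u + 4v + s4 = 65
  u, v, s1, s2, s3, s4 ≥ 0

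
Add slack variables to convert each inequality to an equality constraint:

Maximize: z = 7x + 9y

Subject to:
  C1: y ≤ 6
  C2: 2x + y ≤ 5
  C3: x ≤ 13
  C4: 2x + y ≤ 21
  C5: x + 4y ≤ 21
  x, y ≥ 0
max z = 7x + 9y

s.t.
  y + s1 = 6
  2x + y + s2 = 5
  x + s3 = 13
  2x + y + s4 = 21
  x + 4y + s5 = 21
  x, y, s1, s2, s3, s4, s5 ≥ 0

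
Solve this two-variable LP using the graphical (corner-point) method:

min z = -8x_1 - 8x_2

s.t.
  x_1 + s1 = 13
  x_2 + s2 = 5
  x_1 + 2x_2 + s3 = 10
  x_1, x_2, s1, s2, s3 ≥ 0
x_1 = 10, x_2 = 0, z = -80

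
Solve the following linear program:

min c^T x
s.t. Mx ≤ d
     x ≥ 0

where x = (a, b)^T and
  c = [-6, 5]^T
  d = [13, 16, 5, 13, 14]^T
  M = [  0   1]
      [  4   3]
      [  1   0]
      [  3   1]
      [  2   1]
Each vertex is the intersection of two constraint boundaries that also satisfies all remaining constraints:
  a = 0 and b = 0 → (0, 0)
  4a + 3b = 16 and b = 0 → (4, 0)
  4a + 3b = 16 and a = 0 → (0, 5.333)

Evaluating z = -6a + 5b at each vertex:
  (0, 0): z = 0
  (4, 0): z = -24
  (0, 5.333): z = 26.67

The minimum is at (4, 0) with z = -24.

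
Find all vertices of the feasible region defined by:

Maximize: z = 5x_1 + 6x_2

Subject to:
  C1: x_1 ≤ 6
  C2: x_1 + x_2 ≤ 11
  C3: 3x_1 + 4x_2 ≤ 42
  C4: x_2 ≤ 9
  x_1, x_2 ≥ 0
Each vertex is the intersection of two constraint boundaries that also satisfies all remaining constraints:
  x_1 = 0 and x_2 = 0 → (0, 0)
  x_1 = 6 and x_2 = 0 → (6, 0)
  x_1 = 6 and x_1 + x_2 = 11 → (6, 5)
  x_1 + x_2 = 11 and 3x_1 + 4x_2 = 42 → (2, 9)
  x_2 = 9 and x_1 = 0 → (0, 9)

Vertices: (0, 0), (6, 0), (6, 5), (2, 9), (0, 9)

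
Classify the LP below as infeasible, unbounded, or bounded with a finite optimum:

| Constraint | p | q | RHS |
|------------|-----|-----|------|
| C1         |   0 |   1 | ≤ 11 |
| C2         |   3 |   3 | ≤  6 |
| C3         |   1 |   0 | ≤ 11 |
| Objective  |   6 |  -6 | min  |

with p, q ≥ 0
The point (0, 2) satisfies every constraint, so the LP is feasible; the constraints give p ≤ 11 and q ≤ 11, which with p, q ≥ 0 keep the feasible region inside a bounded box. A feasible, bounded LP attains a finite optimum at a vertex.

Evaluating z = 6p - 6q at each vertex:
  (0, 0): z = 0
  (2, 0): z = 12
  (0, 2): z = -12

Feasible with finite optimum z* = -12 at (0, 2).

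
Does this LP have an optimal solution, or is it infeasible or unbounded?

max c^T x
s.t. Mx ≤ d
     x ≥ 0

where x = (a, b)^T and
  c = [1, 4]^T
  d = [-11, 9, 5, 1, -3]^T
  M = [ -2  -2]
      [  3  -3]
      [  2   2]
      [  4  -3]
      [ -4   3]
One constraint requires 2a + 2b ≤ 5, while the constraint -2a - 2b ≤ -11 is equivalent to 2a + 2b ≥ 11. Together they would need 11 ≤ 2a + 2b ≤ 5, which is impossible since 11 > 5. No point satisfies all constraints.

The feasible region is empty; the LP is infeasible.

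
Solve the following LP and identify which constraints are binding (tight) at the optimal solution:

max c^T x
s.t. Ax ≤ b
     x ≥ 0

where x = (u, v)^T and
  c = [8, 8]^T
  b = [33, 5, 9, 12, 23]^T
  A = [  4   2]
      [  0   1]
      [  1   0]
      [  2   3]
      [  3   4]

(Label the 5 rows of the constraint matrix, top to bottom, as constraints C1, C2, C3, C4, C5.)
Optimal: u = 6, v = 0
Slack at optimum:
  C1: slack = 9
  C2: slack = 5
  C3: slack = 3
  C4: slack = 0 (binding)
  C5: slack = 5
  u ≥ 0: u = 6
  v ≥ 0: v = 0 (binding)
Binding constraints: C4, v ≥ 0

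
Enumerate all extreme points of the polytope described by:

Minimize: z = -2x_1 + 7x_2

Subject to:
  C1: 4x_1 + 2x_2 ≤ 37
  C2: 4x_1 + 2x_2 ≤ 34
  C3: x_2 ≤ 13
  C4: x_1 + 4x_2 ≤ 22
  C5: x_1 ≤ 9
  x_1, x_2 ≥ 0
Each vertex is the intersection of two constraint boundaries that also satisfies all remaining constraints:
  x_1 = 0 and x_2 = 0 → (0, 0)
  4x_1 + 2x_2 = 34 and x_2 = 0 → (8.5, 0)
  4x_1 + 2x_2 = 34 and x_1 + 4x_2 = 22 → (6.571, 3.857)
  x_1 + 4x_2 = 22 and x_1 = 0 → (0, 5.5)

Vertices: (0, 0), (8.5, 0), (6.571, 3.857), (0, 5.5)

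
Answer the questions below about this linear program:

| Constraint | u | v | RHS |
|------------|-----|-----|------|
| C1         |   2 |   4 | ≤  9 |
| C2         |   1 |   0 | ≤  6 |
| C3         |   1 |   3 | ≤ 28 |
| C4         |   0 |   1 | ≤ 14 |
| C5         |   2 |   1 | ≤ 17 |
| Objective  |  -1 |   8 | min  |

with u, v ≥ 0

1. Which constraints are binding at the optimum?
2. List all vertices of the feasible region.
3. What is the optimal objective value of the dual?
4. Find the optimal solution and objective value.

1. C1, v ≥ 0
2. (0, 0), (4.5, 0), (0, 2.25)
3. -4.5 (by strong duality, equal to the primal optimum)
4. u = 4.5, v = 0, z = -4.5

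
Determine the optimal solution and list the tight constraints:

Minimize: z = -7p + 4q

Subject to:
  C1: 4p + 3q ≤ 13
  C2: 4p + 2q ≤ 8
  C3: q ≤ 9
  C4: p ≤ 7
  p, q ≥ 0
Optimal: p = 2, q = 0
Slack at optimum:
  C1: slack = 5
  C2: slack = 0 (binding)
  C3: slack = 9
  C4: slack = 5
  p ≥ 0: p = 2
  q ≥ 0: q = 0 (binding)
Binding constraints: C2, q ≥ 0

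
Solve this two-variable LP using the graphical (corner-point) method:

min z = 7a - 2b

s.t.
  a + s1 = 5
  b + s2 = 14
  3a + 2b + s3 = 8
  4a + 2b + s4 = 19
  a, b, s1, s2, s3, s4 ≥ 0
a = 0, b = 4, z = -8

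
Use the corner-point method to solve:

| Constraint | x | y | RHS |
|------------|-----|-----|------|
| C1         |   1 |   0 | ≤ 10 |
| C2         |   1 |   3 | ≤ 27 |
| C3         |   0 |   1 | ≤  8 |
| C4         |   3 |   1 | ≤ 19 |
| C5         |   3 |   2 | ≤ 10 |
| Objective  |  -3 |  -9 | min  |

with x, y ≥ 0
Each vertex is the intersection of two constraint boundaries that also satisfies all remaining constraints:
  x = 0 and y = 0 → (0, 0)
  3x + 2y = 10 and y = 0 → (3.333, 0)
  3x + 2y = 10 and x = 0 → (0, 5)

Evaluating z = -3x - 9y at each vertex:
  (0, 0): z = 0
  (3.333, 0): z = -10
  (0, 5): z = -45

The minimum is at (0, 5) with z = -45.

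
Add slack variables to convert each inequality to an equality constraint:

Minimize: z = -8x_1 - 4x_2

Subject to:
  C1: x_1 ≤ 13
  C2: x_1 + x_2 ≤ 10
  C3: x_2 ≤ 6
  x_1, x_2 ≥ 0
min z = -8x_1 - 4x_2

s.t.
  x_1 + s1 = 13
  x_1 + x_2 + s2 = 10
  x_2 + s3 = 6
  x_1, x_2, s1, s2, s3 ≥ 0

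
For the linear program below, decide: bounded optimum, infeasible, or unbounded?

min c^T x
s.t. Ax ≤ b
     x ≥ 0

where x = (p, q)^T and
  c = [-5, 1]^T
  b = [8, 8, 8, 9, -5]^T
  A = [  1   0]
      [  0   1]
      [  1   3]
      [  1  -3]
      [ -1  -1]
The point (8, 0) satisfies every constraint, so the LP is feasible; the constraints give p ≤ 8 and q ≤ 8, which with p, q ≥ 0 keep the feasible region inside a bounded box. A feasible, bounded LP attains a finite optimum at a vertex.

Evaluating z = -5p + q at each vertex:
  (5, 0): z = -25
  (8, 0): z = -40
  (3.5, 1.5): z = -16

Bounded optimum: z* = -40 at (8, 0).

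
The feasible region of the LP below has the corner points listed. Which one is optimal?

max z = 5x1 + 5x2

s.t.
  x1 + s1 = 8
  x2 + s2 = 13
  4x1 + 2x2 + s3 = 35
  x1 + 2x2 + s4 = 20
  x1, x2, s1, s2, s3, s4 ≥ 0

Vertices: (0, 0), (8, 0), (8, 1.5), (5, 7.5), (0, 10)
(5, 7.5) with z = 62.5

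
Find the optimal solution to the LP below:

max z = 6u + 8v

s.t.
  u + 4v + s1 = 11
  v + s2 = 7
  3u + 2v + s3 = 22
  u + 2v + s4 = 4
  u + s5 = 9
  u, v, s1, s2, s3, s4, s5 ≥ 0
Each vertex is the intersection of two constraint boundaries that also satisfies all remaining constraints:
  u = 0 and v = 0 → (0, 0)
  u + 2v = 4 and v = 0 → (4, 0)
  u + 2v = 4 and u = 0 → (0, 2)

Evaluating z = 6u + 8v at each vertex:
  (0, 0): z = 0
  (4, 0): z = 24
  (0, 2): z = 16

The maximum is at (4, 0) with z = 24.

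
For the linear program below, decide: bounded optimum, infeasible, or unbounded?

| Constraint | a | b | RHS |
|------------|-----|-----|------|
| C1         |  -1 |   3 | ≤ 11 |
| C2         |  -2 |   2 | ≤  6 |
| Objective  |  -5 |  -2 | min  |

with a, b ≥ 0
Feasible point: (0, 0) satisfies every constraint, so the LP is feasible.
Direction d = (1, 0): for each constraint row a, a·d ≤ 0 —
  (-1)(1) + (3)(0) = -1 ≤ 0
  (-2)(1) + (2)(0) = -2 ≤ 0
and d ≥ 0, so (0, 0) + t·d stays feasible for every t ≥ 0. Along this ray z = -5a - 2b changes by -5 per unit t, so z → −∞.

Unbounded — the objective can decrease without bound over the feasible region.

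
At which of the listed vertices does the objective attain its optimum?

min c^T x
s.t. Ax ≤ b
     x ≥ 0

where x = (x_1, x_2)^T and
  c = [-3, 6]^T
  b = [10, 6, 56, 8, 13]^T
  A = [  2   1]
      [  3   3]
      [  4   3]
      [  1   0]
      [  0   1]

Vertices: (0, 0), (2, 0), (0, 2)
(2, 0) with z = -6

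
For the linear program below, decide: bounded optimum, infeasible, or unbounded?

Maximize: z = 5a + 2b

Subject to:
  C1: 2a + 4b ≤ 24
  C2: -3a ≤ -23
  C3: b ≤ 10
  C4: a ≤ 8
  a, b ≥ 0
The point (8, 2) satisfies every constraint, so the LP is feasible; the constraints give a ≤ 8 and b ≤ 10, which with a, b ≥ 0 keep the feasible region inside a bounded box. A feasible, bounded LP attains a finite optimum at a vertex.

Bounded optimum: z* = 44 at (8, 2).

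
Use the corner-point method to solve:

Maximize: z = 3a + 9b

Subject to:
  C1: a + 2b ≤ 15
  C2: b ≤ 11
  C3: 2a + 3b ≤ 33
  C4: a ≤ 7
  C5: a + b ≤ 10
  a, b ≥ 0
Each vertex is the intersection of two constraint boundaries that also satisfies all remaining constraints:
  a = 0 and b = 0 → (0, 0)
  a = 7 and b = 0 → (7, 0)
  a = 7 and a + b = 10 → (7, 3)
  a + 2b = 15 and a + b = 10 → (5, 5)
  a + 2b = 15 and a = 0 → (0, 7.5)

Evaluating z = 3a + 9b at each vertex:
  (0, 0): z = 0
  (7, 0): z = 21
  (7, 3): z = 48
  (5, 5): z = 60
  (0, 7.5): z = 67.5

The maximum is at (0, 7.5) with z = 67.5.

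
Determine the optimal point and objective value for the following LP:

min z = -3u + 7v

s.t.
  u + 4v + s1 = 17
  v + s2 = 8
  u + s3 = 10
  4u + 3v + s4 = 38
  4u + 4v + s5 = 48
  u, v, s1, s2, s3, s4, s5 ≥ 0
Each vertex is the intersection of two constraint boundaries that also satisfies all remaining constraints:
  u = 0 and v = 0 → (0, 0)
  4u + 3v = 38 and v = 0 → (9.5, 0)
  u + 4v = 17 and 4u + 3v = 38 → (7.769, 2.308)
  u + 4v = 17 and u = 0 → (0, 4.25)

Evaluating z = -3u + 7v at each vertex:
  (0, 0): z = 0
  (9.5, 0): z = -28.5
  (7.769, 2.308): z = -7.154
  (0, 4.25): z = 29.75

The minimum is at (9.5, 0) with z = -28.5.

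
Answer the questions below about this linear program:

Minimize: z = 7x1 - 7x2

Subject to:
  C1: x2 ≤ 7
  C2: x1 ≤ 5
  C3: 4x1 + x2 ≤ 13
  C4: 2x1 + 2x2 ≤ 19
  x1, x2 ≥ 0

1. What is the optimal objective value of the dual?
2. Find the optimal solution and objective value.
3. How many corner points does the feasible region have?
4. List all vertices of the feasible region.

1. -49 (by strong duality, equal to the primal optimum)
2. x1 = 0, x2 = 7, z = -49
3. 4
4. (0, 0), (3.25, 0), (1.5, 7), (0, 7)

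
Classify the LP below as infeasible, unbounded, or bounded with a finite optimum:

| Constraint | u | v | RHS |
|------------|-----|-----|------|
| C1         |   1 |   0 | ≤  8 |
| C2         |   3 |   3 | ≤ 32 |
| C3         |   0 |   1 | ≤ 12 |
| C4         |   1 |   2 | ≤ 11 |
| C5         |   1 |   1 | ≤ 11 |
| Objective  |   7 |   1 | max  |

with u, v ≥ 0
The point (8, 1.5) satisfies every constraint, so the LP is feasible; the constraints give u ≤ 8 and v ≤ 12, which with u, v ≥ 0 keep the feasible region inside a bounded box. A feasible, bounded LP attains a finite optimum at a vertex.

Evaluating z = 7u + v at each vertex:
  (0, 0): z = 0
  (8, 0): z = 56
  (8, 1.5): z = 57.5
  (0, 5.5): z = 5.5

Feasible with finite optimum z* = 57.5 at (8, 1.5).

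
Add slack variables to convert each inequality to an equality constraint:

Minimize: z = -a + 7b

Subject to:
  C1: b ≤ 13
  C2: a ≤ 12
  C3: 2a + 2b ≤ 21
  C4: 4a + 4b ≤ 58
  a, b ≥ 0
min z = -a + 7b

s.t.
  b + s1 = 13
  a + s2 = 12
  2a + 2b + s3 = 21
  4a + 4b + s4 = 58
  a, b, s1, s2, s3, s4 ≥ 0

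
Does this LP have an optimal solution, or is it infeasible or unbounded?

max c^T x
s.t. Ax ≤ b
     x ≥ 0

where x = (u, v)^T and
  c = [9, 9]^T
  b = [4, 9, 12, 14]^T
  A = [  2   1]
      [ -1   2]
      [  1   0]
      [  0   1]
The point (0, 4) satisfies every constraint, so the LP is feasible; the constraints give u ≤ 12 and v ≤ 14, which with u, v ≥ 0 keep the feasible region inside a bounded box. A feasible, bounded LP attains a finite optimum at a vertex.

Evaluating z = 9u + 9v at each vertex:
  (0, 0): z = 0
  (2, 0): z = 18
  (0, 4): z = 36

Bounded optimum: z* = 36 at (0, 4).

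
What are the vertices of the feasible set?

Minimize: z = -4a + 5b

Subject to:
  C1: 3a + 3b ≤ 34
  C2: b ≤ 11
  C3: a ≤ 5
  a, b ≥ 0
Each vertex is the intersection of two constraint boundaries that also satisfies all remaining constraints:
  a = 0 and b = 0 → (0, 0)
  a = 5 and b = 0 → (5, 0)
  3a + 3b = 34 and a = 5 → (5, 6.333)
  3a + 3b = 34 and b = 11 → (0.3333, 11)
  b = 11 and a = 0 → (0, 11)

Vertices: (0, 0), (5, 0), (5, 6.333), (0.3333, 11), (0, 11)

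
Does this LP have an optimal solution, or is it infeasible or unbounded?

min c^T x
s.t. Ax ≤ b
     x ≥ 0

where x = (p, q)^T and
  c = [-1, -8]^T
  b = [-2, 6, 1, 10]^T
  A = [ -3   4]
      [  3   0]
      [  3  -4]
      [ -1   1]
One constraint requires 3p - 4q ≤ 1, while the constraint -3p + 4q ≤ -2 is equivalent to 3p - 4q ≥ 2. Together they would need 2 ≤ 3p - 4q ≤ 1, which is impossible since 2 > 1. No point satisfies all constraints.

The feasible region is empty; the LP is infeasible.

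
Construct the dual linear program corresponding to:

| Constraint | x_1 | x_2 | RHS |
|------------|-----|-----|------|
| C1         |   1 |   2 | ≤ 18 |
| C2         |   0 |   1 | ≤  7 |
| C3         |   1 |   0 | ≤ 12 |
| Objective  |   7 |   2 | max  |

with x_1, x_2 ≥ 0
Minimize: z = 18y1 + 7y2 + 12y3

Subject to:
  C1: -y1 - y3 ≤ -7
  C2: -2y1 - y2 ≤ -2
  y1, y2, y3 ≥ 0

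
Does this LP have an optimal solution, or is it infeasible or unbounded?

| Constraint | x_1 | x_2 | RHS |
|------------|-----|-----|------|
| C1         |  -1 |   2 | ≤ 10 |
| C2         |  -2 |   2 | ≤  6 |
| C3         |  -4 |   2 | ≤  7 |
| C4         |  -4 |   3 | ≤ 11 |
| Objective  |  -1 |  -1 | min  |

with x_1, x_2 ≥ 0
Feasible point: (0, 0) satisfies every constraint, so the LP is feasible.
Direction d = (1, 0): for each constraint row a, a·d ≤ 0 —
  (-1)(1) + (2)(0) = -1 ≤ 0
  (-2)(1) + (2)(0) = -2 ≤ 0
  (-4)(1) + (2)(0) = -4 ≤ 0
  (-4)(1) + (3)(0) = -4 ≤ 0
and d ≥ 0, so (0, 0) + t·d stays feasible for every t ≥ 0. Along this ray z = -x_1 - x_2 changes by -1 per unit t, so z → −∞.

The LP is unbounded; z can be made arbitrarily small.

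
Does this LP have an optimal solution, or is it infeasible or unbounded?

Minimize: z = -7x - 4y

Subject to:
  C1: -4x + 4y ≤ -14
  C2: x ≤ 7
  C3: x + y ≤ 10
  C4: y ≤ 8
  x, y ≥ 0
The point (7, 3) satisfies every constraint, so the LP is feasible; the constraints give x ≤ 7 and y ≤ 8, which with x, y ≥ 0 keep the feasible region inside a bounded box. A feasible, bounded LP attains a finite optimum at a vertex.

Evaluating z = -7x - 4y at each vertex:
  (3.5, 0): z = -24.5
  (7, 0): z = -49
  (7, 3): z = -61
  (6.75, 3.25): z = -60.25

Bounded optimum: z* = -61 at (7, 3).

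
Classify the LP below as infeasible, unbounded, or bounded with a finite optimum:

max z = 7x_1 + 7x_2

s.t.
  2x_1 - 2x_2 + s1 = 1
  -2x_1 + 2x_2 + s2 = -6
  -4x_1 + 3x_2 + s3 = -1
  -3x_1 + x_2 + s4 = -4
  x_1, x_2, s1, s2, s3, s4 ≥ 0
The row 2x_1 - 2x_2 + s1 = 1 with s1 ≥ 0 requires 2x_1 - 2x_2 ≤ 1, while the row -2x_1 + 2x_2 + s2 = -6 with s2 ≥ 0 is equivalent to 2x_1 - 2x_2 ≥ 6. Together they would need 6 ≤ 2x_1 - 2x_2 ≤ 1, which is impossible since 6 > 1. No point satisfies all constraints.

Infeasible — the constraint set is empty.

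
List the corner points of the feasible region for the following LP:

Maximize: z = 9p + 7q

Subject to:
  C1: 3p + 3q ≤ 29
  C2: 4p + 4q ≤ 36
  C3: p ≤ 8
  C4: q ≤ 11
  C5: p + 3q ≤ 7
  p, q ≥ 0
Each vertex is the intersection of two constraint boundaries that also satisfies all remaining constraints:
  p = 0 and q = 0 → (0, 0)
  p + 3q = 7 and q = 0 → (7, 0)
  p + 3q = 7 and p = 0 → (0, 2.333)

Vertices: (0, 0), (7, 0), (0, 2.333)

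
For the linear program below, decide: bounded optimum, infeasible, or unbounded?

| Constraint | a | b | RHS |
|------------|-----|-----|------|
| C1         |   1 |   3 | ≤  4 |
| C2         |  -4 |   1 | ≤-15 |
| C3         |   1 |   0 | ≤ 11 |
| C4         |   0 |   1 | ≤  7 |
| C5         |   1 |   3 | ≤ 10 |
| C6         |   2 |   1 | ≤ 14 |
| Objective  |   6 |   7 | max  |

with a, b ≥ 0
The point (4, 0) satisfies every constraint, so the LP is feasible; the constraints give a ≤ 11 and b ≤ 7, which with a, b ≥ 0 keep the feasible region inside a bounded box. A feasible, bounded LP attains a finite optimum at a vertex.

Evaluating z = 6a + 7b at each vertex:
  (3.75, 0): z = 22.5
  (4, 0): z = 24
  (3.769, 0.07692): z = 23.15

Bounded optimum: z* = 24 at (4, 0).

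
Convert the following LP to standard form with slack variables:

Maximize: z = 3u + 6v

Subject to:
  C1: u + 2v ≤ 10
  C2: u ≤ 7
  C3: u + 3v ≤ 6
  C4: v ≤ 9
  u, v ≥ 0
max z = 3u + 6v

s.t.
  u + 2v + s1 = 10
  u + s2 = 7
  u + 3v + s3 = 6
  v + s4 = 9
  u, v, s1, s2, s3, s4 ≥ 0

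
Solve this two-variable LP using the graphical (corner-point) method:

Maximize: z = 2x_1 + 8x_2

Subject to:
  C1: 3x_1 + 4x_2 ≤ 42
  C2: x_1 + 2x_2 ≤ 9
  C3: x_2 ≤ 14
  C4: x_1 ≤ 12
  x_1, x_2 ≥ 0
Each vertex is the intersection of two constraint boundaries that also satisfies all remaining constraints:
  x_1 = 0 and x_2 = 0 → (0, 0)
  x_1 + 2x_2 = 9 and x_2 = 0 → (9, 0)
  x_1 + 2x_2 = 9 and x_1 = 0 → (0, 4.5)

Evaluating z = 2x_1 + 8x_2 at each vertex:
  (0, 0): z = 0
  (9, 0): z = 18
  (0, 4.5): z = 36

The maximum is at (0, 4.5) with z = 36.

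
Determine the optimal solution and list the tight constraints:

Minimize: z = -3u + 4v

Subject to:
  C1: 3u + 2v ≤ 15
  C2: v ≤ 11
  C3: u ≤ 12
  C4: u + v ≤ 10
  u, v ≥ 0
Optimal: u = 5, v = 0
Binding: C1, v ≥ 0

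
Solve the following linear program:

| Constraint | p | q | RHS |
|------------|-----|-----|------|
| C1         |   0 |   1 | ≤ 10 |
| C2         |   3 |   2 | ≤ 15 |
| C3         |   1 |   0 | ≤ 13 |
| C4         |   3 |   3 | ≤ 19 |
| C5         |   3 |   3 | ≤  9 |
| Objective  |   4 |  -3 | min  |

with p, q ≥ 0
p = 0, q = 3, z = -9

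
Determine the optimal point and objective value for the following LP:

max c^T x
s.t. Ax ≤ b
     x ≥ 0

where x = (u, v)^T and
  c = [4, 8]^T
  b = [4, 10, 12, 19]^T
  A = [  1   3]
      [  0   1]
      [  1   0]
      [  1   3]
u = 4, v = 0, z = 16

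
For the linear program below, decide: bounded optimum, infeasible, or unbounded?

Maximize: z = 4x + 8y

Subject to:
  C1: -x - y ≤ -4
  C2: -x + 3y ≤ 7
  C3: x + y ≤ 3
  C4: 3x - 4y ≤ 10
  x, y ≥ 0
C3 requires x + y ≤ 3, while C1 (-x - y ≤ -4) is equivalent to x + y ≥ 4. Together they would need 4 ≤ x + y ≤ 3, which is impossible since 4 > 3. No point satisfies all constraints.

Infeasible: no point satisfies all constraints simultaneously.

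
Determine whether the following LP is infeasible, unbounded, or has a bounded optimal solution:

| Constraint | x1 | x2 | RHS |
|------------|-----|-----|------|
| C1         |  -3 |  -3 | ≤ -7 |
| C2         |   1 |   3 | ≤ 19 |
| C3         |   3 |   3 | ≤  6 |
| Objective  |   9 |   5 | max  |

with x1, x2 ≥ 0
C3 requires 3x1 + 3x2 ≤ 6, while C1 (-3x1 - 3x2 ≤ -7) is equivalent to 3x1 + 3x2 ≥ 7. Together they would need 7 ≤ 3x1 + 3x2 ≤ 6, which is impossible since 7 > 6. No point satisfies all constraints.

Infeasible: no point satisfies all constraints simultaneously.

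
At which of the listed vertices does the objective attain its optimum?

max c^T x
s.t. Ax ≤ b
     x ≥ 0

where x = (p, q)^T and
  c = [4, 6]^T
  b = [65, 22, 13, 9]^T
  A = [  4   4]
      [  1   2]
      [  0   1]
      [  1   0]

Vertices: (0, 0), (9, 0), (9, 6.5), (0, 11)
Evaluating z = 4p + 6q at each vertex:
  (0, 0): z = 0
  (9, 0): z = 36
  (9, 6.5): z = 75
  (0, 11): z = 66

The largest value is z = 75, attained at (9, 6.5).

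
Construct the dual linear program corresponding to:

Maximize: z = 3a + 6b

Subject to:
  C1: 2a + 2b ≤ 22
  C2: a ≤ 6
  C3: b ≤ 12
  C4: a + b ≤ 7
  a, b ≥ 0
Minimize: z = 22y1 + 6y2 + 12y3 + 7y4

Subject to:
  C1: -2y1 - y2 - y4 ≤ -3
  C2: -2y1 - y3 - y4 ≤ -6
  y1, y2, y3, y4 ≥ 0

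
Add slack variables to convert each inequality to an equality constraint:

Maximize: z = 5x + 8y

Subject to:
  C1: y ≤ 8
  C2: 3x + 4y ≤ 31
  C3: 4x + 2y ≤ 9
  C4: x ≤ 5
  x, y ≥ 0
max z = 5x + 8y

s.t.
  y + s1 = 8
  3x + 4y + s2 = 31
  4x + 2y + s3 = 9
  x + s4 = 5
  x, y, s1, s2, s3, s4 ≥ 0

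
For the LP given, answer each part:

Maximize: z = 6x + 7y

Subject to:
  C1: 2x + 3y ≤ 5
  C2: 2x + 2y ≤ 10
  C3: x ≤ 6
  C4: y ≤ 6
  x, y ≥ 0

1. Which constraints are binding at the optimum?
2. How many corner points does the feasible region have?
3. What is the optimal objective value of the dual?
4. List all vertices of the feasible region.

1. C1, y ≥ 0
2. 3
3. 15 (by strong duality, equal to the primal optimum)
4. (0, 0), (2.5, 0), (0, 1.667)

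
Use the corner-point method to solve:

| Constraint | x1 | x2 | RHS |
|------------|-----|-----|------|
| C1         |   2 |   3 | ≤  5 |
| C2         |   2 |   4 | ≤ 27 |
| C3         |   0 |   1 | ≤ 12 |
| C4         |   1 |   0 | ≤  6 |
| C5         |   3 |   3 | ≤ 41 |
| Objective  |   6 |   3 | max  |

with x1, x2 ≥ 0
x1 = 2.5, x2 = 0, z = 15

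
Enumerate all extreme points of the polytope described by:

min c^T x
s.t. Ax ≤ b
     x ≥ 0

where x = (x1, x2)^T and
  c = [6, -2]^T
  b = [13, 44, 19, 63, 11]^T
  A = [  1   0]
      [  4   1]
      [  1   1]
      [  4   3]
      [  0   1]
Each vertex is the intersection of two constraint boundaries that also satisfies all remaining constraints:
  x1 = 0 and x2 = 0 → (0, 0)
  4x1 + x2 = 44 and x2 = 0 → (11, 0)
  4x1 + x2 = 44 and 4x1 + 3x2 = 63 → (8.625, 9.5)
  4x1 + 3x2 = 63 and x2 = 11 → (7.5, 11)
  x2 = 11 and x1 = 0 → (0, 11)

Vertices: (0, 0), (11, 0), (8.625, 9.5), (7.5, 11), (0, 11)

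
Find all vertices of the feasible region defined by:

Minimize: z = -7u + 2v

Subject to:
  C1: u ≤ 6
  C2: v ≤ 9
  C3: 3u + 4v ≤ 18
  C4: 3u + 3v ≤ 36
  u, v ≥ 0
Each vertex is the intersection of two constraint boundaries that also satisfies all remaining constraints:
  u = 0 and v = 0 → (0, 0)
  u = 6 and 3u + 4v = 18 → (6, 0)
  3u + 4v = 18 and u = 0 → (0, 4.5)

Vertices: (0, 0), (6, 0), (0, 4.5)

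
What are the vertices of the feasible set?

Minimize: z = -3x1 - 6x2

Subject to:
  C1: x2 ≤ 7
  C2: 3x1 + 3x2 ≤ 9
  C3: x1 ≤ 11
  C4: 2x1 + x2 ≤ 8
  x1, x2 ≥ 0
Each vertex is the intersection of two constraint boundaries that also satisfies all remaining constraints:
  x1 = 0 and x2 = 0 → (0, 0)
  3x1 + 3x2 = 9 and x2 = 0 → (3, 0)
  3x1 + 3x2 = 9 and x1 = 0 → (0, 3)

Vertices: (0, 0), (3, 0), (0, 3)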